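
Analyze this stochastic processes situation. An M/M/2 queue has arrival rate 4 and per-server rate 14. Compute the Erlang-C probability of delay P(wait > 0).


a = lambda/mu = 0.2857
rho = a/c = 0.1429
Erlang-C formula applied:
C(c,a) = 0.0357

0.0357


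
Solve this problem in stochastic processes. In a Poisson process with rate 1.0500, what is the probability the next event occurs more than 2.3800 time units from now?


P(X > t) = exp(-lambda * t)
= exp(-1.0500 * 2.3800)
= exp(-2.4990) = 0.0822

0.0822


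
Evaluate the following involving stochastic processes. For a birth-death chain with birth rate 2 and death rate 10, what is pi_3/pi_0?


For birth-death process, pi_n/pi_0 = (lambda/mu)^n
= (2/10)^3
= 0.0080

0.0080


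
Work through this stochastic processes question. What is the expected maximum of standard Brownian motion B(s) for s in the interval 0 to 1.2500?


E(max B(s)) = sqrt(2t/pi)
= sqrt(2*1.2500/pi)
= sqrt(0.7958)
= 0.8921

0.8921


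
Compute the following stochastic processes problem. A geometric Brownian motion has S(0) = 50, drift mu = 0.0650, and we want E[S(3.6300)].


E[S(t)] = S(0) * exp(mu * t)
= 50 * exp(0.0650 * 3.6300)
= 50 * 1.2661
= 63.3056

63.3056


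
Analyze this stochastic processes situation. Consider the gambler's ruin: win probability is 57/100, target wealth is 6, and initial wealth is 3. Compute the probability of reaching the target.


Gambler's ruin formula:
r = q/p = 0.4300/0.5700 = 0.7544
P(win) = (1 - r^i)/(1 - r^N)
= (1 - 0.7544^3)/(1 - 0.7544^6)
= 0.6996

0.6996


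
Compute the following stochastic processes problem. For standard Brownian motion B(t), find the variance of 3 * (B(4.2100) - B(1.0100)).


Var(alpha*(B(t)-B(s))) = alpha^2 * (t-s)
= 3^2 * (4.2100 - 1.0100)
= 9 * 3.2000
= 28.8000

28.8000


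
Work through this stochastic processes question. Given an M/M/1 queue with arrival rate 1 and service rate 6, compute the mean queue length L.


rho = 1/6 = 0.1667
L = rho/(1-rho)
= 0.1667/0.8333
= 0.2000

0.2000


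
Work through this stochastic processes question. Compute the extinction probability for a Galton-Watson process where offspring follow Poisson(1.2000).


Since mu = 1.2000 > 1, extinction prob q < 1.
Solve s = exp(mu*(s-1)) iteratively.
q = 0.6863

0.6863


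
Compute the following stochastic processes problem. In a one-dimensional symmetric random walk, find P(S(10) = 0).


P(S(10) = 0) = C(10,5) / 4^5
= 252 / 1024
= 0.2461

0.2461


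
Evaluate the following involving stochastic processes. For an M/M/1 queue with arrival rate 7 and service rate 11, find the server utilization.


rho = lambda/mu
= 7/11
= 0.6364

0.6364


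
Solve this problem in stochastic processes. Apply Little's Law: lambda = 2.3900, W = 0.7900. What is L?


Little's Law: L = lambda * W
= 2.3900 * 0.7900
= 1.8881

1.8881


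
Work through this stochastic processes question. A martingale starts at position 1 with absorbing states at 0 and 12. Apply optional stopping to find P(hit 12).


By optional stopping theorem: E(M at tau) = M(0) = 1
P(hit 12)*12 + P(hit 0)*0 = 1
P(hit 12) = (1 - 0)/(12 - 0) = 1/12 = 0.0833

0.0833


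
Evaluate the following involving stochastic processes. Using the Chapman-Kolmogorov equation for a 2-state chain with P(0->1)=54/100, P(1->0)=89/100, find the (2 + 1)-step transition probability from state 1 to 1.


P^3 = P^2 * P^1
Computing via matrix multiplication of the transition matrix.
Entry (1,1) of P^3 = 0.3281

0.3281


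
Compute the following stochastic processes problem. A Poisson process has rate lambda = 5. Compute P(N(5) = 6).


P(N(t)=k) = (lambda*t)^k * exp(-lambda*t) / k!
lambda*t = 25
= 25^6 * exp(-25) / 6!
= 244140625 * 1.3888e-11 / 720
= 4.7092e-06

4.7092e-06


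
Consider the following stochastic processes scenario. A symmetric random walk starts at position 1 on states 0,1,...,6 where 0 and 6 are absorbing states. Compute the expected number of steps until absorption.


For symmetric RW on 0,...,N with absorbing barriers, E(i) = i*(N-i)
E(1) = 1 * 5 = 5

5


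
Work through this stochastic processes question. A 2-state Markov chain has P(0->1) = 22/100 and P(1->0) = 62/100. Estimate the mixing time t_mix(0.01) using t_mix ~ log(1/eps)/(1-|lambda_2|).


lambda_2 = |1 - p01 - p10| = |1 - 0.2200 - 0.6200| = 0.1600
t_mix ~ log(1/eps)/(1 - |lambda_2|)
= log(100)/(1 - 0.1600) = 4.6052/0.8400
= 5.4823

5.4823


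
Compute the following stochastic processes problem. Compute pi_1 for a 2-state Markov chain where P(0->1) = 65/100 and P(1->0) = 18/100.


Stationary distribution: pi_0 = p10/(p01+p10), pi_1 = p01/(p01+p10)
p01 = 0.6500, p10 = 0.1800
pi_1 = 0.7831

0.7831


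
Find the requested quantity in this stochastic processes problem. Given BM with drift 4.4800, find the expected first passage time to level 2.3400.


Expected first passage time = a/mu
= 2.3400/4.4800
= 0.5223

0.5223


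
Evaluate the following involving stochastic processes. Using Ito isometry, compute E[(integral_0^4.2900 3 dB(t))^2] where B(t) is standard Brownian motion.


By Ito isometry: E[(int f dB)^2] = int f^2 dt
= 3^2 * 4.2900
= 9 * 4.2900 = 38.6100

38.6100


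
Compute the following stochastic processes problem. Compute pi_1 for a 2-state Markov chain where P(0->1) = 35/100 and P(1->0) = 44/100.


Stationary distribution: pi_0 = p10/(p01+p10), pi_1 = p01/(p01+p10)
p01 = 0.3500, p10 = 0.4400
pi_1 = 0.4430

0.4430


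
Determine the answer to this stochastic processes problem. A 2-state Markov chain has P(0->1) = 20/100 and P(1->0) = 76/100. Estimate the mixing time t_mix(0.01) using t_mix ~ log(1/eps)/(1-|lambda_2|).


lambda_2 = |1 - p01 - p10| = |1 - 0.2000 - 0.7600| = 0.0400
t_mix ~ log(1/eps)/(1 - |lambda_2|)
= log(100)/(1 - 0.0400) = 4.6052/0.9600
= 4.7971

4.7971


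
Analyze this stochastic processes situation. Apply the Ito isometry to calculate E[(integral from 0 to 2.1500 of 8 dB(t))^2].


By Ito isometry: E[(int f dB)^2] = int f^2 dt
= 8^2 * 2.1500
= 64 * 2.1500 = 137.6000

137.6000


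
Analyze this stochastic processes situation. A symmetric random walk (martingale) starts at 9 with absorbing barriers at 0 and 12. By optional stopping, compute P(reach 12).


By optional stopping theorem: E(M at tau) = M(0) = 9
P(hit 12)*12 + P(hit 0)*0 = 9
P(hit 12) = (9 - 0)/(12 - 0) = 3/4 = 0.7500

0.7500


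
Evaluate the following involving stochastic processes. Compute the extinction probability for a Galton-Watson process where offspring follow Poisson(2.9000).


Since mu = 2.9000 > 1, extinction prob q < 1.
Solve s = exp(mu*(s-1)) iteratively.
q = 0.0668

0.0668


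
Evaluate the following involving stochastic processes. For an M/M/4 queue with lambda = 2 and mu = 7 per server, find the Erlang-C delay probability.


a = lambda/mu = 0.2857
rho = a/c = 0.0714
Erlang-C formula applied:
C(c,a) = 2.2471e-04

2.2471e-04


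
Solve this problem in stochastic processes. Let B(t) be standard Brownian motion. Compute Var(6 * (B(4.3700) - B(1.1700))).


Var(alpha*(B(t)-B(s))) = alpha^2 * (t-s)
= 6^2 * (4.3700 - 1.1700)
= 36 * 3.2000
= 115.2000

115.2000


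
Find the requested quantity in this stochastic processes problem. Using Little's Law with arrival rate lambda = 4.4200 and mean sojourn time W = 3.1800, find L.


Little's Law: L = lambda * W
= 4.4200 * 3.1800
= 14.0556

14.0556


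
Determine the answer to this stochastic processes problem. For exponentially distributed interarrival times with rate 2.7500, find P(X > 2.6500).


P(X > t) = exp(-lambda * t)
= exp(-2.7500 * 2.6500)
= exp(-7.2875) = 6.8404e-04

6.8404e-04


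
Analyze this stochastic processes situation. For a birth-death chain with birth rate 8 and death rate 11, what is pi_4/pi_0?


For birth-death process, pi_n/pi_0 = (lambda/mu)^n
= (8/11)^4
= 0.2798

0.2798


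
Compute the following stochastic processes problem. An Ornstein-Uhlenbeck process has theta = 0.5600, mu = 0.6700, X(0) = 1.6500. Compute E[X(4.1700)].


E[X(t)] = mu + (X(0) - mu)*exp(-theta*t)
= 0.6700 + (1.6500 - 0.6700)*exp(-0.5600*4.1700)
= 0.6700 + 0.9800 * 0.0968
= 0.7649

0.7649


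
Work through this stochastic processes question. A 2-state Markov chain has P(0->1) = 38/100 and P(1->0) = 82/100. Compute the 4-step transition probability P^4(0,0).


Computing P^4 by matrix multiplication.
P = [[0.6200, 0.3800], [0.8200, 0.1800]]
After raising P to the power 4:
P^4(0,0) = 0.6838

0.6838


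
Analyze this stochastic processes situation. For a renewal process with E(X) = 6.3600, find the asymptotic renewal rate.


Long-run renewal rate = 1/E(X)
= 1/6.3600
= 0.1572

0.1572


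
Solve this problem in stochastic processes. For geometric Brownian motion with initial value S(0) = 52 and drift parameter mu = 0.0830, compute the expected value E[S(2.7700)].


E[S(t)] = S(0) * exp(mu * t)
= 52 * exp(0.0830 * 2.7700)
= 52 * 1.2585
= 65.4413

65.4413


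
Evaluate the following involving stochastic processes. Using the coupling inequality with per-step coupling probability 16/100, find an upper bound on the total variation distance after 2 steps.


TV distance bound <= (1-delta)^n
= (1 - 0.1600)^2
= 0.8400^2
= 0.7056

0.7056


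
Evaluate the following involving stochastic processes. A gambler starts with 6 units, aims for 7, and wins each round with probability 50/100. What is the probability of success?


p = 1/2: P(win) = i/N = 6/7
= 0.8571

0.8571


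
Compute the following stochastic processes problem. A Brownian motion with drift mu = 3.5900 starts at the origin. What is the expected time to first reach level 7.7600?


Expected first passage time = a/mu
= 7.7600/3.5900
= 2.1616

2.1616


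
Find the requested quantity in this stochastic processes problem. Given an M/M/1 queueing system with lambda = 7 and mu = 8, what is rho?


rho = lambda/mu
= 7/8
= 0.8750

0.8750


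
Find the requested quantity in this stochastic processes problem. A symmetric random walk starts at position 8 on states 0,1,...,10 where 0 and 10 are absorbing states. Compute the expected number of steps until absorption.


For symmetric RW on 0,...,N with absorbing barriers, E(i) = i*(N-i)
E(8) = 8 * 2 = 16

16


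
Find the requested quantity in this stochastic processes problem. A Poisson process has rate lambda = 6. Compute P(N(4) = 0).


P(N(t)=k) = (lambda*t)^k * exp(-lambda*t) / k!
lambda*t = 24
= 24^0 * exp(-24) / 0!
= 1 * 3.7751e-11 / 1
= 3.7751e-11

3.7751e-11


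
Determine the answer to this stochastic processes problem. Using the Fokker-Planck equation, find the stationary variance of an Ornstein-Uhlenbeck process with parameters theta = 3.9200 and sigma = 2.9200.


Stationary variance = sigma^2 / (2*theta)
= 2.9200^2 / (2*3.9200)
= 8.5264 / 7.8400
= 1.0876

1.0876


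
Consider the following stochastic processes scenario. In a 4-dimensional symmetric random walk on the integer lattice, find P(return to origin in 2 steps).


P(return in 2 steps) = P(reverse first step) = 1/(2d)
= 1/8
= 0.1250

0.1250


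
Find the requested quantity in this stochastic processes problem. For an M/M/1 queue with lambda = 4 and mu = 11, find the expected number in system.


rho = 4/11 = 0.3636
L = rho/(1-rho)
= 0.3636/0.6364
= 0.5714

0.5714


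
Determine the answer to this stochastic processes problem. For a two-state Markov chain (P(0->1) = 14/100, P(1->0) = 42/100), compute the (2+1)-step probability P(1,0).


P^3 = P^2 * P^1
Computing via matrix multiplication of the transition matrix.
Entry (1,0) of P^3 = 0.6861

0.6861


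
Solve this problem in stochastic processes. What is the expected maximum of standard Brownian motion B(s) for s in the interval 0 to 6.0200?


E(max B(s)) = sqrt(2t/pi)
= sqrt(2*6.0200/pi)
= sqrt(3.8325)
= 1.9577

1.9577


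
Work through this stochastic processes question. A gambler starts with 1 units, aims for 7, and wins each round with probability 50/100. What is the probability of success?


p = 1/2: P(win) = i/N = 1/7
= 0.1429

0.1429


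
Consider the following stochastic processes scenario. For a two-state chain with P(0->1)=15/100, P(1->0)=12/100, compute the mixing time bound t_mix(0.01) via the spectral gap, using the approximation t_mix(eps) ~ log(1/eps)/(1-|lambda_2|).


lambda_2 = |1 - p01 - p10| = |1 - 0.1500 - 0.1200| = 0.7300
t_mix ~ log(1/eps)/(1 - |lambda_2|)
= log(100)/(1 - 0.7300) = 4.6052/0.2700
= 17.0562

17.0562


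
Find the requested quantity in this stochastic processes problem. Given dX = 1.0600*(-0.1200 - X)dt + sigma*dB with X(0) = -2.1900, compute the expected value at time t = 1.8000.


E[X(t)] = mu + (X(0) - mu)*exp(-theta*t)
= -0.1200 + (-2.1900 - -0.1200)*exp(-1.0600*1.8000)
= -0.1200 + -2.0700 * 0.1484
= -0.4271

-0.4271


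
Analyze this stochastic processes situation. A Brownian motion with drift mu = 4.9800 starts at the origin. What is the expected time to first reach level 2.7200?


Expected first passage time = a/mu
= 2.7200/4.9800
= 0.5462

0.5462


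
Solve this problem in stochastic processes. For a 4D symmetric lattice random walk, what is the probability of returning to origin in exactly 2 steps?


P(return in 2 steps) = P(reverse first step) = 1/(2d)
= 1/8
= 0.1250

0.1250


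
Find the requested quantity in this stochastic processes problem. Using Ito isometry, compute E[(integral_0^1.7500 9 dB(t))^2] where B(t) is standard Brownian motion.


By Ito isometry: E[(int f dB)^2] = int f^2 dt
= 9^2 * 1.7500
= 81 * 1.7500 = 141.7500

141.7500


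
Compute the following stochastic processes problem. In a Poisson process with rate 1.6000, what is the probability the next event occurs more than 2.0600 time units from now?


P(X > t) = exp(-lambda * t)
= exp(-1.6000 * 2.0600)
= exp(-3.2960) = 0.0370

0.0370


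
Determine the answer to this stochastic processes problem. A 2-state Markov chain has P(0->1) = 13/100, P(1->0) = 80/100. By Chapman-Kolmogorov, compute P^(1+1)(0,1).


P^2 = P^1 * P^1
Computing via matrix multiplication of the transition matrix.
Entry (0,1) of P^2 = 0.1391

0.1391


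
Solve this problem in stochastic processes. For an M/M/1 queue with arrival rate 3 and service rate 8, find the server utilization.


rho = lambda/mu
= 3/8
= 0.3750

0.3750


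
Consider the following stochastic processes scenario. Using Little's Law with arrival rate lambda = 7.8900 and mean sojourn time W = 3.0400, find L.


Little's Law: L = lambda * W
= 7.8900 * 3.0400
= 23.9856

23.9856


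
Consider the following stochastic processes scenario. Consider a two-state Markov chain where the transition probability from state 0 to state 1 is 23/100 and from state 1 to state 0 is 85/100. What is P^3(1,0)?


Computing P^3 by matrix multiplication.
P = [[0.7700, 0.2300], [0.8500, 0.1500]]
After raising P to the power 3:
P^3(1,0) = 0.7874

0.7874


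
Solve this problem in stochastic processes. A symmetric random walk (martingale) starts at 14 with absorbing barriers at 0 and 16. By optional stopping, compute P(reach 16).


By optional stopping theorem: E(M at tau) = M(0) = 14
P(hit 16)*16 + P(hit 0)*0 = 14
P(hit 16) = (14 - 0)/(16 - 0) = 7/8 = 0.8750

0.8750


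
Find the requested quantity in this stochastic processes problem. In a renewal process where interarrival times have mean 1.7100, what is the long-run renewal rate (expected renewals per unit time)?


Long-run renewal rate = 1/E(X)
= 1/1.7100
= 0.5848

0.5848


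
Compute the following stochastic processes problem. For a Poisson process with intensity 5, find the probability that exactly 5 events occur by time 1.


P(N(t)=k) = (lambda*t)^k * exp(-lambda*t) / k!
lambda*t = 5
= 5^5 * exp(-5) / 5!
= 3125 * 0.0067 / 120
= 0.1755

0.1755


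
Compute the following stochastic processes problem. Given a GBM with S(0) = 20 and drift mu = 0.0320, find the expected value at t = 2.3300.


E[S(t)] = S(0) * exp(mu * t)
= 20 * exp(0.0320 * 2.3300)
= 20 * 1.0774
= 21.5482

21.5482


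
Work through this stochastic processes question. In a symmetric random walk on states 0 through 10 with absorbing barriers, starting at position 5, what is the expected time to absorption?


For symmetric RW on 0,...,N with absorbing barriers, E(i) = i*(N-i)
E(5) = 5 * 5 = 25

25


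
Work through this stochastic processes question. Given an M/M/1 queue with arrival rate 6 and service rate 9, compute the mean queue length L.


rho = 6/9 = 0.6667
L = rho/(1-rho)
= 0.6667/0.3333
= 2.0000

2.0000


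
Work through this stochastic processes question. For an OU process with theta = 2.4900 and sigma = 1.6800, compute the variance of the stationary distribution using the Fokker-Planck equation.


Stationary variance = sigma^2 / (2*theta)
= 1.6800^2 / (2*2.4900)
= 2.8224 / 4.9800
= 0.5667

0.5667


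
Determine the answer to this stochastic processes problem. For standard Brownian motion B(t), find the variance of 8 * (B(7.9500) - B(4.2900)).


Var(alpha*(B(t)-B(s))) = alpha^2 * (t-s)
= 8^2 * (7.9500 - 4.2900)
= 64 * 3.6600
= 234.2400

234.2400


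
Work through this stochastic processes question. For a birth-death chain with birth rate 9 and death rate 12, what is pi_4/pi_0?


For birth-death process, pi_n/pi_0 = (lambda/mu)^n
= (9/12)^4
= 0.3164

0.3164


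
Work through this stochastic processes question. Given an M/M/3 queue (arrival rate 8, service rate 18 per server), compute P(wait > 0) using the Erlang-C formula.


a = lambda/mu = 0.4444
rho = a/c = 0.1481
Erlang-C formula applied:
C(c,a) = 0.0110

0.0110


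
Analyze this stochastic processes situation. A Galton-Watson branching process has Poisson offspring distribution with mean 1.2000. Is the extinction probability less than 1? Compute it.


Since mu = 1.2000 > 1, extinction prob q < 1.
Solve s = exp(mu*(s-1)) iteratively.
q = 0.6863

0.6863


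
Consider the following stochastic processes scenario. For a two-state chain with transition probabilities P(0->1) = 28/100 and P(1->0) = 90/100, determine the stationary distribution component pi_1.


Stationary distribution: pi_0 = p10/(p01+p10), pi_1 = p01/(p01+p10)
p01 = 0.2800, p10 = 0.9000
pi_1 = 0.2373

0.2373


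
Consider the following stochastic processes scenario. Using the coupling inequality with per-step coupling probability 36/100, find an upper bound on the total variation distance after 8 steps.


TV distance bound <= (1-delta)^n
= (1 - 0.3600)^8
= 0.6400^8
= 0.0281

0.0281


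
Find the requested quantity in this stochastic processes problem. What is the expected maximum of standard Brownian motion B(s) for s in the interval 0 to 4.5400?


E(max B(s)) = sqrt(2t/pi)
= sqrt(2*4.5400/pi)
= sqrt(2.8903)
= 1.7001

1.7001


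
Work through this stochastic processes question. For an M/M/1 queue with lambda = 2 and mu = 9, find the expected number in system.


rho = 2/9 = 0.2222
L = rho/(1-rho)
= 0.2222/0.7778
= 0.2857

0.2857


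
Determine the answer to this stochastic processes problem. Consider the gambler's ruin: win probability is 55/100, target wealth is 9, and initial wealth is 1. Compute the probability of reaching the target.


Gambler's ruin formula:
r = q/p = 0.4500/0.5500 = 0.8182
P(win) = (1 - r^i)/(1 - r^N)
= (1 - 0.8182^1)/(1 - 0.8182^9)
= 0.2176

0.2176


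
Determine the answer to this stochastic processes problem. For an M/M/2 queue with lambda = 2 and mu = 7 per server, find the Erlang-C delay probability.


a = lambda/mu = 0.2857
rho = a/c = 0.1429
Erlang-C formula applied:
C(c,a) = 0.0357

0.0357


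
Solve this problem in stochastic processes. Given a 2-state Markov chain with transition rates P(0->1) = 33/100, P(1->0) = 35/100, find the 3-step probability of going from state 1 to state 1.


Computing P^3 by matrix multiplication.
P = [[0.6700, 0.3300], [0.3500, 0.6500]]
After raising P to the power 3:
P^3(1,1) = 0.5022

0.5022


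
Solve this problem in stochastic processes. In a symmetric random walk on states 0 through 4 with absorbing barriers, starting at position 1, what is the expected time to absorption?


For symmetric RW on 0,...,N with absorbing barriers, E(i) = i*(N-i)
E(1) = 1 * 3 = 3

3


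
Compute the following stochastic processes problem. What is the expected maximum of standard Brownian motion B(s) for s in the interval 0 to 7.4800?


E(max B(s)) = sqrt(2t/pi)
= sqrt(2*7.4800/pi)
= sqrt(4.7619)
= 2.1822

2.1822


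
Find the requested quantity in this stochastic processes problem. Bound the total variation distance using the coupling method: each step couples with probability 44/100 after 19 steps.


TV distance bound <= (1-delta)^n
= (1 - 0.4400)^19
= 0.5600^19
= 1.6428e-05

1.6428e-05


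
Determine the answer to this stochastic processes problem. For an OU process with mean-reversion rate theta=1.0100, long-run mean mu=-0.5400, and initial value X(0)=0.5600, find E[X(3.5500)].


E[X(t)] = mu + (X(0) - mu)*exp(-theta*t)
= -0.5400 + (0.5600 - -0.5400)*exp(-1.0100*3.5500)
= -0.5400 + 1.1000 * 0.0277
= -0.5095

-0.5095


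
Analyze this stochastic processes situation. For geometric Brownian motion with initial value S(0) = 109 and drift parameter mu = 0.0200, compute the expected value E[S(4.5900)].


E[S(t)] = S(0) * exp(mu * t)
= 109 * exp(0.0200 * 4.5900)
= 109 * 1.0961
= 119.4799

119.4799


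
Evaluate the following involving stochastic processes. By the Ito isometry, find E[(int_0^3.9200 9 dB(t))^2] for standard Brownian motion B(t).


By Ito isometry: E[(int f dB)^2] = int f^2 dt
= 9^2 * 3.9200
= 81 * 3.9200 = 317.5200

317.5200


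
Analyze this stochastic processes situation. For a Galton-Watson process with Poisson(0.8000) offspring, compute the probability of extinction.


Since mu = 0.8000 <= 1, extinction probability = 1.

1.0000


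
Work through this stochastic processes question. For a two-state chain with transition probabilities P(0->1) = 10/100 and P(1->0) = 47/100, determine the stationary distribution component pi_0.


Stationary distribution: pi_0 = p10/(p01+p10), pi_1 = p01/(p01+p10)
p01 = 0.1000, p10 = 0.4700
pi_0 = 0.8246

0.8246


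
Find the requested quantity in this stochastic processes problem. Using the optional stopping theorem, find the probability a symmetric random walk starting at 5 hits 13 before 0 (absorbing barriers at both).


By optional stopping theorem: E(M at tau) = M(0) = 5
P(hit 13)*13 + P(hit 0)*0 = 5
P(hit 13) = (5 - 0)/(13 - 0) = 5/13 = 0.3846

0.3846


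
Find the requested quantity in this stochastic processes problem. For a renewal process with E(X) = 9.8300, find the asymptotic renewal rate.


Long-run renewal rate = 1/E(X)
= 1/9.8300
= 0.1017

0.1017


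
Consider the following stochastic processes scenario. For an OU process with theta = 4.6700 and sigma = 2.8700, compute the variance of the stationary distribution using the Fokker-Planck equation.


Stationary variance = sigma^2 / (2*theta)
= 2.8700^2 / (2*4.6700)
= 8.2369 / 9.3400
= 0.8819

0.8819


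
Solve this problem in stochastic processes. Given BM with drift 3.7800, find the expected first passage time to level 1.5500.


Expected first passage time = a/mu
= 1.5500/3.7800
= 0.4101

0.4101


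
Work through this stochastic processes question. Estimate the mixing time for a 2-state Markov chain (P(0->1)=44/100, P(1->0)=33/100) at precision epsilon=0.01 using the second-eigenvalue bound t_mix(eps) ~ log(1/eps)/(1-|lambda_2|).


lambda_2 = |1 - p01 - p10| = |1 - 0.4400 - 0.3300| = 0.2300
t_mix ~ log(1/eps)/(1 - |lambda_2|)
= log(100)/(1 - 0.2300) = 4.6052/0.7700
= 5.9807

5.9807


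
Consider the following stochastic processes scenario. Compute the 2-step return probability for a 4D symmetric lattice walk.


P(return in 2 steps) = P(reverse first step) = 1/(2d)
= 1/8
= 0.1250

0.1250


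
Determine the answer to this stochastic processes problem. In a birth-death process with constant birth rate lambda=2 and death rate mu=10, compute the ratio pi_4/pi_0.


For birth-death process, pi_n/pi_0 = (lambda/mu)^n
= (2/10)^4
= 0.0016

0.0016


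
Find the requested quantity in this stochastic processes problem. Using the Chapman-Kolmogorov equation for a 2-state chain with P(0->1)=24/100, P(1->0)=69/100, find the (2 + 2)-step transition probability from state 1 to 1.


P^4 = P^2 * P^2
Computing via matrix multiplication of the transition matrix.
Entry (1,1) of P^4 = 0.2581

0.2581


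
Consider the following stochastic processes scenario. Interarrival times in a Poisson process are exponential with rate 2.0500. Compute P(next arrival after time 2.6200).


P(X > t) = exp(-lambda * t)
= exp(-2.0500 * 2.6200)
= exp(-5.3710) = 0.0046

0.0046


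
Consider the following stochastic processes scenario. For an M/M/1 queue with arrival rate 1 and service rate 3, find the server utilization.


rho = lambda/mu
= 1/3
= 0.3333

0.3333


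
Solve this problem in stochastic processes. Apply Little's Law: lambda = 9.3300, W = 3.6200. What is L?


Little's Law: L = lambda * W
= 9.3300 * 3.6200
= 33.7746

33.7746


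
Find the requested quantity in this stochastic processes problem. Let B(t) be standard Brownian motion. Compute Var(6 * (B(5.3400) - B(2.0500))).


Var(alpha*(B(t)-B(s))) = alpha^2 * (t-s)
= 6^2 * (5.3400 - 2.0500)
= 36 * 3.2900
= 118.4400

118.4400


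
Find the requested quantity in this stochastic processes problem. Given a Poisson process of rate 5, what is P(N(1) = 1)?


P(N(t)=k) = (lambda*t)^k * exp(-lambda*t) / k!
lambda*t = 5
= 5^1 * exp(-5) / 1!
= 5 * 0.0067 / 1
= 0.0337

0.0337


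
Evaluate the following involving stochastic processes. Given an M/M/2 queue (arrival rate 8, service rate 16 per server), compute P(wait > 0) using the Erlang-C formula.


a = lambda/mu = 0.5000
rho = a/c = 0.2500
Erlang-C formula applied:
C(c,a) = 0.1000

0.1000


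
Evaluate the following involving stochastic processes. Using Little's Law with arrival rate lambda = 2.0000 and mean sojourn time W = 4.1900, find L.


Little's Law: L = lambda * W
= 2.0000 * 4.1900
= 8.3800

8.3800


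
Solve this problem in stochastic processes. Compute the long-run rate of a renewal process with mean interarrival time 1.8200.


Long-run renewal rate = 1/E(X)
= 1/1.8200
= 0.5495

0.5495


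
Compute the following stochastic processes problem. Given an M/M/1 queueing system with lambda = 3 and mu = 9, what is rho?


rho = lambda/mu
= 3/9
= 0.3333

0.3333


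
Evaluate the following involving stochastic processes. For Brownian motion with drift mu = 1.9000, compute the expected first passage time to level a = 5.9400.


Expected first passage time = a/mu
= 5.9400/1.9000
= 3.1263

3.1263


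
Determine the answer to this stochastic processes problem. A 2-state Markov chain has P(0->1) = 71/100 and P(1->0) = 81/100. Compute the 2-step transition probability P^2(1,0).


Computing P^2 by matrix multiplication.
P = [[0.2900, 0.7100], [0.8100, 0.1900]]
After raising P to the power 2:
P^2(1,0) = 0.3888

0.3888


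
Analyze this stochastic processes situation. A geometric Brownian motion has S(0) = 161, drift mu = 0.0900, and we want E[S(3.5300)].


E[S(t)] = S(0) * exp(mu * t)
= 161 * exp(0.0900 * 3.5300)
= 161 * 1.3740
= 221.2082

221.2082


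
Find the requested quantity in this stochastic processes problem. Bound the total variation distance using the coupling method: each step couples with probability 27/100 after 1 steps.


TV distance bound <= (1-delta)^n
= (1 - 0.2700)^1
= 0.7300^1
= 0.7300

0.7300


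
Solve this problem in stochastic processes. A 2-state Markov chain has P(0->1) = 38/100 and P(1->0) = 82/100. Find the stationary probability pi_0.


Stationary distribution: pi_0 = p10/(p01+p10), pi_1 = p01/(p01+p10)
p01 = 0.3800, p10 = 0.8200
pi_0 = 0.6833

0.6833


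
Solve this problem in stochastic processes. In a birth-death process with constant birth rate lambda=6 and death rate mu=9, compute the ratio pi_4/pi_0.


For birth-death process, pi_n/pi_0 = (lambda/mu)^n
= (6/9)^4
= 0.1975

0.1975


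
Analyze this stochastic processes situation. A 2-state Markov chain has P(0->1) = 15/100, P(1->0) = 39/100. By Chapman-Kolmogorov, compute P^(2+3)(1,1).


P^5 = P^2 * P^3
Computing via matrix multiplication of the transition matrix.
Entry (1,1) of P^5 = 0.2927

0.2927


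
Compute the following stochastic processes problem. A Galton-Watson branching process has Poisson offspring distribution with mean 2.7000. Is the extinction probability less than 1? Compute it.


Since mu = 2.7000 > 1, extinction prob q < 1.
Solve s = exp(mu*(s-1)) iteratively.
q = 0.0844

0.0844


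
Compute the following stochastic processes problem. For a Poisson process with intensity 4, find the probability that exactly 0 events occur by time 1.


P(N(t)=k) = (lambda*t)^k * exp(-lambda*t) / k!
lambda*t = 4
= 4^0 * exp(-4) / 0!
= 1 * 0.0183 / 1
= 0.0183

0.0183


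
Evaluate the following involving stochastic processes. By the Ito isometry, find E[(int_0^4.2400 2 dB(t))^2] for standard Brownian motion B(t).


By Ito isometry: E[(int f dB)^2] = int f^2 dt
= 2^2 * 4.2400
= 4 * 4.2400 = 16.9600

16.9600


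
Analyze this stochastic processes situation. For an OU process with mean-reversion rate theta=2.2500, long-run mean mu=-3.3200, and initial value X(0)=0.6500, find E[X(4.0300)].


E[X(t)] = mu + (X(0) - mu)*exp(-theta*t)
= -3.3200 + (0.6500 - -3.3200)*exp(-2.2500*4.0300)
= -3.3200 + 3.9700 * 1.1535e-04
= -3.3195

-3.3195


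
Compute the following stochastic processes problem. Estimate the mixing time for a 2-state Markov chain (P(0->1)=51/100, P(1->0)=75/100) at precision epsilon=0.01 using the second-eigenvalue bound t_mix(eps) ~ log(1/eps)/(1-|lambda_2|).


lambda_2 = |1 - p01 - p10| = |1 - 0.5100 - 0.7500| = 0.2600
t_mix ~ log(1/eps)/(1 - |lambda_2|)
= log(100)/(1 - 0.2600) = 4.6052/0.7400
= 6.2232

6.2232


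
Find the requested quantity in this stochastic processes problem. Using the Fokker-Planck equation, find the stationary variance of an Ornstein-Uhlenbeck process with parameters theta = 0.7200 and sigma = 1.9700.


Stationary variance = sigma^2 / (2*theta)
= 1.9700^2 / (2*0.7200)
= 3.8809 / 1.4400
= 2.6951

2.6951


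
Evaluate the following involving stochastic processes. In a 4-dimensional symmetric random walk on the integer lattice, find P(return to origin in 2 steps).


P(return in 2 steps) = P(reverse first step) = 1/(2d)
= 1/8
= 0.1250

0.1250


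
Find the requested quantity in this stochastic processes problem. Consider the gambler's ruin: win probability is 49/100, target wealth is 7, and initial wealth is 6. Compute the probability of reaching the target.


Gambler's ruin formula:
r = q/p = 0.5100/0.4900 = 1.0408
P(win) = (1 - r^i)/(1 - r^N)
= (1 - 1.0408^6)/(1 - 1.0408^7)
= 0.8394

0.8394


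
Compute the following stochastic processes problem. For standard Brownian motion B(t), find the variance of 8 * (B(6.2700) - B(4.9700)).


Var(alpha*(B(t)-B(s))) = alpha^2 * (t-s)
= 8^2 * (6.2700 - 4.9700)
= 64 * 1.3000
= 83.2000

83.2000


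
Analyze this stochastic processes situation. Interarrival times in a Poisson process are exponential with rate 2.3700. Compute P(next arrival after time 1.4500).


P(X > t) = exp(-lambda * t)
= exp(-2.3700 * 1.4500)
= exp(-3.4365) = 0.0322

0.0322


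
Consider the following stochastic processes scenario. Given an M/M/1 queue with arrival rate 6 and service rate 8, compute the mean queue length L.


rho = 6/8 = 0.7500
L = rho/(1-rho)
= 0.7500/0.2500
= 3.0000

3.0000


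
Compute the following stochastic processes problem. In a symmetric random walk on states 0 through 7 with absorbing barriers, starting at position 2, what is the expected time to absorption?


For symmetric RW on 0,...,N with absorbing barriers, E(i) = i*(N-i)
E(2) = 2 * 5 = 10

10


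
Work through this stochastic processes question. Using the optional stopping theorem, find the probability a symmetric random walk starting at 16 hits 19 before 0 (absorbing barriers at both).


By optional stopping theorem: E(M at tau) = M(0) = 16
P(hit 19)*19 + P(hit 0)*0 = 16
P(hit 19) = (16 - 0)/(19 - 0) = 16/19 = 0.8421

0.8421


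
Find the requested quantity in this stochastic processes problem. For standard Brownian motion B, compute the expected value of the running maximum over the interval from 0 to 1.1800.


E(max B(s)) = sqrt(2t/pi)
= sqrt(2*1.1800/pi)
= sqrt(0.7512)
= 0.8667

0.8667


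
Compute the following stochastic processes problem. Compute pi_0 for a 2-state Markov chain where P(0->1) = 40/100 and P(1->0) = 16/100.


Stationary distribution: pi_0 = p10/(p01+p10), pi_1 = p01/(p01+p10)
p01 = 0.4000, p10 = 0.1600
pi_0 = 0.2857

0.2857


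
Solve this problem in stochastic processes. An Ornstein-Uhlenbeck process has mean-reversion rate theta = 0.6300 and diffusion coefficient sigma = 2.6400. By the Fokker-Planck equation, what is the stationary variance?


Stationary variance = sigma^2 / (2*theta)
= 2.6400^2 / (2*0.6300)
= 6.9696 / 1.2600
= 5.5314

5.5314


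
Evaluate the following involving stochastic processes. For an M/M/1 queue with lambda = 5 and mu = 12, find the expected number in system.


rho = 5/12 = 0.4167
L = rho/(1-rho)
= 0.4167/0.5833
= 0.7143

0.7143


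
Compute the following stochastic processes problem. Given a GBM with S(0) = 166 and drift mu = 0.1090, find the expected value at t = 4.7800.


E[S(t)] = S(0) * exp(mu * t)
= 166 * exp(0.1090 * 4.7800)
= 166 * 1.6837
= 279.5015

279.5015


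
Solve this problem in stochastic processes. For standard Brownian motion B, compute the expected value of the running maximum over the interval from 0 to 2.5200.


E(max B(s)) = sqrt(2t/pi)
= sqrt(2*2.5200/pi)
= sqrt(1.6043)
= 1.2666

1.2666


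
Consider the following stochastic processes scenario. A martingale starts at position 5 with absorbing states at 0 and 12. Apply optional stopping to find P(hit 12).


By optional stopping theorem: E(M at tau) = M(0) = 5
P(hit 12)*12 + P(hit 0)*0 = 5
P(hit 12) = (5 - 0)/(12 - 0) = 5/12 = 0.4167

0.4167


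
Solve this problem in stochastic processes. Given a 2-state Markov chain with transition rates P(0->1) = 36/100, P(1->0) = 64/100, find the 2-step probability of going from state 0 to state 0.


Computing P^2 by matrix multiplication.
P = [[0.6400, 0.3600], [0.6400, 0.3600]]
After raising P to the power 2:
P^2(0,0) = 0.6400

0.6400


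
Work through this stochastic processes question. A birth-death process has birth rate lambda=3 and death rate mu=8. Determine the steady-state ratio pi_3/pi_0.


For birth-death process, pi_n/pi_0 = (lambda/mu)^n
= (3/8)^3
= 0.0527

0.0527


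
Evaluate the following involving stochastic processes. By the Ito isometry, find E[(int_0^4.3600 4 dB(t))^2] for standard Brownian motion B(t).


By Ito isometry: E[(int f dB)^2] = int f^2 dt
= 4^2 * 4.3600
= 16 * 4.3600 = 69.7600

69.7600


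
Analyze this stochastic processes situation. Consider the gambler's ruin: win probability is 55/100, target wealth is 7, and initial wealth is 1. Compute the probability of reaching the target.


Gambler's ruin formula:
r = q/p = 0.4500/0.5500 = 0.8182
P(win) = (1 - r^i)/(1 - r^N)
= (1 - 0.8182^1)/(1 - 0.8182^7)
= 0.2410

0.2410


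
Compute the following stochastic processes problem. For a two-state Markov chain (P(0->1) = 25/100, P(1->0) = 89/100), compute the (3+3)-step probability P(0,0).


P^6 = P^3 * P^3
Computing via matrix multiplication of the transition matrix.
Entry (0,0) of P^6 = 0.7807

0.7807


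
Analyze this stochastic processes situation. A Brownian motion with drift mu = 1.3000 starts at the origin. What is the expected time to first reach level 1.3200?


Expected first passage time = a/mu
= 1.3200/1.3000
= 1.0154

1.0154


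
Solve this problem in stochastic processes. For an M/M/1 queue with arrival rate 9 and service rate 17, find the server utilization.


rho = lambda/mu
= 9/17
= 0.5294

0.5294


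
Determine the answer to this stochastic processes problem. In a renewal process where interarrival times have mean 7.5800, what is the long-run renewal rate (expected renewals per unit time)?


Long-run renewal rate = 1/E(X)
= 1/7.5800
= 0.1319

0.1319


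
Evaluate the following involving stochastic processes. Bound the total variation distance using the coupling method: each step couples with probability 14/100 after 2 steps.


TV distance bound <= (1-delta)^n
= (1 - 0.1400)^2
= 0.8600^2
= 0.7396

0.7396


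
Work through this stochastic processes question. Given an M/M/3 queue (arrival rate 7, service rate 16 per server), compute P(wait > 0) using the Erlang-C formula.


a = lambda/mu = 0.4375
rho = a/c = 0.1458
Erlang-C formula applied:
C(c,a) = 0.0105

0.0105


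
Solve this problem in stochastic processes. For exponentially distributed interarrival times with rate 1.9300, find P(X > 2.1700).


P(X > t) = exp(-lambda * t)
= exp(-1.9300 * 2.1700)
= exp(-4.1881) = 0.0152

0.0152


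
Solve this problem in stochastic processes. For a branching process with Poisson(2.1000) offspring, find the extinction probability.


Since mu = 2.1000 > 1, extinction prob q < 1.
Solve s = exp(mu*(s-1)) iteratively.
q = 0.1779

0.1779


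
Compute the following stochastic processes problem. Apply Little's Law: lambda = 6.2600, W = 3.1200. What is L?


Little's Law: L = lambda * W
= 6.2600 * 3.1200
= 19.5312

19.5312


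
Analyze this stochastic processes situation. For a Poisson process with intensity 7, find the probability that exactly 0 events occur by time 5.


P(N(t)=k) = (lambda*t)^k * exp(-lambda*t) / k!
lambda*t = 35
= 35^0 * exp(-35) / 0!
= 1 * 6.3051e-16 / 1
= 6.3051e-16

6.3051e-16


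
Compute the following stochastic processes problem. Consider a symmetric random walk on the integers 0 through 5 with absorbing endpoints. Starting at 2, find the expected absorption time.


For symmetric RW on 0,...,N with absorbing barriers, E(i) = i*(N-i)
E(2) = 2 * 3 = 6

6


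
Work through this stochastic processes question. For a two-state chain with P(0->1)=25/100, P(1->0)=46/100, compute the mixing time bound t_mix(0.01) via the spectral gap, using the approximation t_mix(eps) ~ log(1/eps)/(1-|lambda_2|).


lambda_2 = |1 - p01 - p10| = |1 - 0.2500 - 0.4600| = 0.2900
t_mix ~ log(1/eps)/(1 - |lambda_2|)
= log(100)/(1 - 0.2900) = 4.6052/0.7100
= 6.4862

6.4862


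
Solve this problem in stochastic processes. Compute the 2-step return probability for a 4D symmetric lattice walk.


P(return in 2 steps) = P(reverse first step) = 1/(2d)
= 1/8
= 0.1250

0.1250


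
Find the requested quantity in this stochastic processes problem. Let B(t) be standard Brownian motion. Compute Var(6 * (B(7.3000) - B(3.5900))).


Var(alpha*(B(t)-B(s))) = alpha^2 * (t-s)
= 6^2 * (7.3000 - 3.5900)
= 36 * 3.7100
= 133.5600

133.5600


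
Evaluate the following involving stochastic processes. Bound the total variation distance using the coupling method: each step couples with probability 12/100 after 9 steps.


TV distance bound <= (1-delta)^n
= (1 - 0.1200)^9
= 0.8800^9
= 0.3165

0.3165


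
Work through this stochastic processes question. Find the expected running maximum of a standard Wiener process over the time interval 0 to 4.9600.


E(max B(s)) = sqrt(2t/pi)
= sqrt(2*4.9600/pi)
= sqrt(3.1576)
= 1.7770

1.7770


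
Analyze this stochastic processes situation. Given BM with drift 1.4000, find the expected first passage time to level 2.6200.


Expected first passage time = a/mu
= 2.6200/1.4000
= 1.8714

1.8714


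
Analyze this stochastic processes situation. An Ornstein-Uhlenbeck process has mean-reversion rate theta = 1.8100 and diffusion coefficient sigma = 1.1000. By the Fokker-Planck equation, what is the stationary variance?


Stationary variance = sigma^2 / (2*theta)
= 1.1000^2 / (2*1.8100)
= 1.2100 / 3.6200
= 0.3343

0.3343
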